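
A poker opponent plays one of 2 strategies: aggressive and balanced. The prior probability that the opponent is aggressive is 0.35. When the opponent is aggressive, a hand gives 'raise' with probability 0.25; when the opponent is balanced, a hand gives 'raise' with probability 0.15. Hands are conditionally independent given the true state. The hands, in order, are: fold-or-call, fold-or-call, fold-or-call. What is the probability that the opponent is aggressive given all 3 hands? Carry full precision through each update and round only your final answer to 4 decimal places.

After 'fold-or-call': P(aggressive) = 0.75·0.3500 / (0.75·0.3500 + 0.85·0.6500) ≈ 0.3221
After 'fold-or-call': P(aggressive) = 0.75·0.3221 / (0.75·0.3221 + 0.85·0.6779) ≈ 0.2954
After 'fold-or-call': P(aggressive) = 0.75·0.2954 / (0.75·0.2954 + 0.85·0.7046) ≈ 0.2700

0.2700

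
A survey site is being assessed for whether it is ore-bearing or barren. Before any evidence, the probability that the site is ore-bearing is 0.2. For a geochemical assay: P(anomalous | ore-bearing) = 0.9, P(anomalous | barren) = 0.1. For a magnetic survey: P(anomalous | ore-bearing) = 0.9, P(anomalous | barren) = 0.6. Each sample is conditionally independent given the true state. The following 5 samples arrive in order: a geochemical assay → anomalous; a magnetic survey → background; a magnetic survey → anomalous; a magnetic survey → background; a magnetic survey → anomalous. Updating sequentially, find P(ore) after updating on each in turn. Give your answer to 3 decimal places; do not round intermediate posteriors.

After a geochemical assay='anomalous': P(ore) = 0.9·0.2000 / (0.9·0.2000 + 0.1·0.8000) ≈ 0.6923
After a magnetic survey='background': P(ore) = 0.1·0.6923 / (0.1·0.6923 + 0.4·0.3077) ≈ 0.3600
After a magnetic survey='anomalous': P(ore) = 0.9·0.3600 / (0.9·0.3600 + 0.6·0.6400) ≈ 0.4576
After a magnetic survey='background': P(ore) = 0.1·0.4576 / (0.1·0.4576 + 0.4·0.5424) ≈ 0.1742
After a magnetic survey='anomalous': P(ore) = 0.9·0.1742 / (0.9·0.1742 + 0.6·0.8258) ≈ 0.2404

0.240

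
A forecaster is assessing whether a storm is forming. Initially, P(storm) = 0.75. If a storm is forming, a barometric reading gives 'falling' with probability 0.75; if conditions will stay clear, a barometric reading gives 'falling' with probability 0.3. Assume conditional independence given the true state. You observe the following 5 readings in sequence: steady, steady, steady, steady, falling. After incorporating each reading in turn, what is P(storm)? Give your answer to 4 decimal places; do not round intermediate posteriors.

0.1087

Apply Bayes' rule sequentially, carrying P(storm) forward.
After 'steady': P(storm) = 0.25·0.7500 / (0.25·0.7500 + 0.7·0.2500) ≈ 0.5172
After 'steady': P(storm) = 0.25·0.5172 / (0.25·0.5172 + 0.7·0.4828) ≈ 0.2768
After 'steady': P(storm) = 0.25·0.2768 / (0.25·0.2768 + 0.7·0.7232) ≈ 0.1202
After 'steady': P(storm) = 0.25·0.1202 / (0.25·0.1202 + 0.7·0.8798) ≈ 0.0465
After 'falling': P(storm) = 0.75·0.0465 / (0.75·0.0465 + 0.3·0.9535) ≈ 0.1087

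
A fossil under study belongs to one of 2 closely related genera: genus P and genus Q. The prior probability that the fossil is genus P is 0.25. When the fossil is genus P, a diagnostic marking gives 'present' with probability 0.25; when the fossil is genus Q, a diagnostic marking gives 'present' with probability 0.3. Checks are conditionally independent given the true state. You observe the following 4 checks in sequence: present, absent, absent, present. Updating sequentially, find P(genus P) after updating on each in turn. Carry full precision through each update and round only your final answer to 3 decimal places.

After 'present': P(genus P) = 0.25·0.2500 / (0.25·0.2500 + 0.3·0.7500) ≈ 0.2174
After 'absent': P(genus P) = 0.75·0.2174 / (0.75·0.2174 + 0.7·0.7826) ≈ 0.2294
After 'absent': P(genus P) = 0.75·0.2294 / (0.75·0.2294 + 0.7·0.7706) ≈ 0.2418
After 'present': P(genus P) = 0.25·0.2418 / (0.25·0.2418 + 0.3·0.7582) ≈ 0.2099

0.210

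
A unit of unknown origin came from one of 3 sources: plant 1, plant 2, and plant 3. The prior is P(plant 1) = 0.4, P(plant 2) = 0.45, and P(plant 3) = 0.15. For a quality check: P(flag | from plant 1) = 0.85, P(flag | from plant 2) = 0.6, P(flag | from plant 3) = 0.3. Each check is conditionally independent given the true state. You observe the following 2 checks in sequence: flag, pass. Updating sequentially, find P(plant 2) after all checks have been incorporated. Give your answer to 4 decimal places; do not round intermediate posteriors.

After 'flag': normaliser = 0.85·0.4000 + 0.6·0.4500 + 0.3·0.1500; P(plant 1) ≈ 0.5191, P(plant 2) ≈ 0.4122, P(plant 3) ≈ 0.0687
After 'pass': normaliser = 0.15·0.5191 + 0.4·0.4122 + 0.7·0.0687; P(plant 1) ≈ 0.2677, P(plant 2) ≈ 0.5669, P(plant 3) ≈ 0.1654

0.5669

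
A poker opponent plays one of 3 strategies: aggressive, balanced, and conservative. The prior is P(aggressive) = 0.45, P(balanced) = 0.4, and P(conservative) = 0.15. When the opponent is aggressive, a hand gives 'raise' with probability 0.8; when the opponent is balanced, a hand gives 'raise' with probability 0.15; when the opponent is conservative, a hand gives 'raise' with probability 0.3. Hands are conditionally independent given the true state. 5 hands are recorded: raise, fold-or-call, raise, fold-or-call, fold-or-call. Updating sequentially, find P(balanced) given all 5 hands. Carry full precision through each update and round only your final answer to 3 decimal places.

0.444

After 'raise': normaliser = 0.8·0.4500 + 0.15·0.4000 + 0.3·0.1500; P(aggressive) ≈ 0.7742, P(balanced) ≈ 0.1290, P(conservative) ≈ 0.0968
After 'fold-or-call': normaliser = 0.2·0.7742 + 0.85·0.1290 + 0.7·0.0968; P(aggressive) ≈ 0.4660, P(balanced) ≈ 0.3301, P(conservative) ≈ 0.2039
After 'raise': normaliser = 0.8·0.4660 + 0.15·0.3301 + 0.3·0.2039; P(aggressive) ≈ 0.7711, P(balanced) ≈ 0.1024, P(conservative) ≈ 0.1265
After 'fold-or-call': normaliser = 0.2·0.7711 + 0.85·0.1024 + 0.7·0.1265; P(aggressive) ≈ 0.4676, P(balanced) ≈ 0.2639, P(conservative) ≈ 0.2685
After 'fold-or-call': normaliser = 0.2·0.4676 + 0.85·0.2639 + 0.7·0.2685; P(aggressive) ≈ 0.1849, P(balanced) ≈ 0.4435, P(conservative) ≈ 0.3716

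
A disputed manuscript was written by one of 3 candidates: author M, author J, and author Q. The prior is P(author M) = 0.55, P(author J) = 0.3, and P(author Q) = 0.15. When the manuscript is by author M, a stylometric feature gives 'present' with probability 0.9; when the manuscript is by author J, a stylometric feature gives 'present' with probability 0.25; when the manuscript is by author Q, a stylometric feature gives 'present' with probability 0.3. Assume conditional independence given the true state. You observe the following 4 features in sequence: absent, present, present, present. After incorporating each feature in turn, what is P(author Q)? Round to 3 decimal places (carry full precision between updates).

After 'absent': normaliser = 0.1·0.5500 + 0.75·0.3000 + 0.7·0.1500; P(author M) ≈ 0.1429, P(author J) ≈ 0.5844, P(author Q) ≈ 0.2727
After 'present': normaliser = 0.9·0.1429 + 0.25·0.5844 + 0.3·0.2727; P(author M) ≈ 0.3607, P(author J) ≈ 0.4098, P(author Q) ≈ 0.2295
After 'present': normaliser = 0.9·0.3607 + 0.25·0.4098 + 0.3·0.2295; P(author M) ≈ 0.6545, P(author J) ≈ 0.2066, P(author Q) ≈ 0.1388
After 'present': normaliser = 0.9·0.6545 + 0.25·0.2066 + 0.3·0.1388; P(author M) ≈ 0.8633, P(author J) ≈ 0.0757, P(author Q) ≈ 0.0610

0.061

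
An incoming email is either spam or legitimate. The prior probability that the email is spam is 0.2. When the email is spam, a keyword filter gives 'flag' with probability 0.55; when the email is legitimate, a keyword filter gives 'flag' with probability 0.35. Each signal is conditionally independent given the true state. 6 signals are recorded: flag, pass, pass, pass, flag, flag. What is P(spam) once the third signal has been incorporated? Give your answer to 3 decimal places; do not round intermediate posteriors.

After 'flag': P(spam) = 0.55·0.2000 / (0.55·0.2000 + 0.35·0.8000) ≈ 0.2821
After 'pass': P(spam) = 0.45·0.2821 / (0.45·0.2821 + 0.65·0.7179) ≈ 0.2138
After 'pass': P(spam) = 0.45·0.2138 / (0.45·0.2138 + 0.65·0.7862) ≈ 0.1585

0.158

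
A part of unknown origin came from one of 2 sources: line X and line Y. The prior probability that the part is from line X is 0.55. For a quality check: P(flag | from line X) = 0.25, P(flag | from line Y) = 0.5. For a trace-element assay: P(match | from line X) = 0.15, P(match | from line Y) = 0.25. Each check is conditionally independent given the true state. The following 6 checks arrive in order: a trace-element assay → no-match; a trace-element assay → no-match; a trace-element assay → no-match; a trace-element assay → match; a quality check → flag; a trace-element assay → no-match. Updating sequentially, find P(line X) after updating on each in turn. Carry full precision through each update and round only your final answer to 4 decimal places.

Each posterior becomes the prior for the next update.
After a trace-element assay='no-match': P(line X) = 0.85·0.5500 / (0.85·0.5500 + 0.75·0.4500) ≈ 0.5807
After a trace-element assay='no-match': P(line X) = 0.85·0.5807 / (0.85·0.5807 + 0.75·0.4193) ≈ 0.6109
After a trace-element assay='no-match': P(line X) = 0.85·0.6109 / (0.85·0.6109 + 0.75·0.3891) ≈ 0.6402
After a trace-element assay='match': P(line X) = 0.15·0.6402 / (0.15·0.6402 + 0.25·0.3598) ≈ 0.5163
After a quality check='flag': P(line X) = 0.25·0.5163 / (0.25·0.5163 + 0.5·0.4837) ≈ 0.3480
After a trace-element assay='no-match': P(line X) = 0.85·0.3480 / (0.85·0.3480 + 0.75·0.6520) ≈ 0.3769

0.3769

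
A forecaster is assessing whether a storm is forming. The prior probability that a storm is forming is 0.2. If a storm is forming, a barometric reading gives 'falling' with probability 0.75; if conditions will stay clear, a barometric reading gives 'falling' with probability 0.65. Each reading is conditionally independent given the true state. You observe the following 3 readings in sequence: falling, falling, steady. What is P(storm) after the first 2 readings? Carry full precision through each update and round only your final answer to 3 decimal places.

0.250

After 'falling': P(storm) = 0.75·0.2000 / (0.75·0.2000 + 0.65·0.8000) ≈ 0.2239
After 'falling': P(storm) = 0.75·0.2239 / (0.75·0.2239 + 0.65·0.7761) ≈ 0.2497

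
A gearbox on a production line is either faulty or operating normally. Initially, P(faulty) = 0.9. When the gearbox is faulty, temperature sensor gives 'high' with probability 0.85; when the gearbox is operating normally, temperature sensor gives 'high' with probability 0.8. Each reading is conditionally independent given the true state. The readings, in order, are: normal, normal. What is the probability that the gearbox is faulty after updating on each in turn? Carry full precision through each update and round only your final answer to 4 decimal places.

Each posterior becomes the prior for the next update.
After 'normal': P(faulty) = 0.15·0.9000 / (0.15·0.9000 + 0.2·0.1000) ≈ 0.8710
After 'normal': P(faulty) = 0.15·0.8710 / (0.15·0.8710 + 0.2·0.1290) ≈ 0.8351

0.8351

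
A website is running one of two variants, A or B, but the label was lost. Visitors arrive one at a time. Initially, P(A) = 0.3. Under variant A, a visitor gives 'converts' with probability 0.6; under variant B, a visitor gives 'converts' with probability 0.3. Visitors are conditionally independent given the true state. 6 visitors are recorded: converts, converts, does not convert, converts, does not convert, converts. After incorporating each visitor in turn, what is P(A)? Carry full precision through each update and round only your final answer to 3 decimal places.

0.691

After 'converts': P(A) = 0.6·0.3000 / (0.6·0.3000 + 0.3·0.7000) ≈ 0.4615
After 'converts': P(A) = 0.6·0.4615 / (0.6·0.4615 + 0.3·0.5385) ≈ 0.6316
After 'does not convert': P(A) = 0.4·0.6316 / (0.4·0.6316 + 0.7·0.3684) ≈ 0.4948
After 'converts': P(A) = 0.6·0.4948 / (0.6·0.4948 + 0.3·0.5052) ≈ 0.6621
After 'does not convert': P(A) = 0.4·0.6621 / (0.4·0.6621 + 0.7·0.3379) ≈ 0.5282
After 'converts': P(A) = 0.6·0.5282 / (0.6·0.5282 + 0.3·0.4718) ≈ 0.6913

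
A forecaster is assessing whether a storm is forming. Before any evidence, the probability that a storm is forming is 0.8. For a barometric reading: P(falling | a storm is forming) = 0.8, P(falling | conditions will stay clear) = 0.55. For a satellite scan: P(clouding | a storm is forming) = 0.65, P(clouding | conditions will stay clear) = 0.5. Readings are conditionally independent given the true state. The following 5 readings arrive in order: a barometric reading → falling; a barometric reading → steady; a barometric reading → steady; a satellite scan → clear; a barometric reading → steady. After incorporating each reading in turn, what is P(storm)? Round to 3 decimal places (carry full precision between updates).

After a barometric reading='falling': P(storm) = 0.8·0.8000 / (0.8·0.8000 + 0.55·0.2000) ≈ 0.8533
After a barometric reading='steady': P(storm) = 0.2·0.8533 / (0.2·0.8533 + 0.45·0.1467) ≈ 0.7211
After a barometric reading='steady': P(storm) = 0.2·0.7211 / (0.2·0.7211 + 0.45·0.2789) ≈ 0.5347
After a satellite scan='clear': P(storm) = 0.35·0.5347 / (0.35·0.5347 + 0.5·0.4653) ≈ 0.4458
After a barometric reading='steady': P(storm) = 0.2·0.4458 / (0.2·0.4458 + 0.45·0.5542) ≈ 0.2634

0.263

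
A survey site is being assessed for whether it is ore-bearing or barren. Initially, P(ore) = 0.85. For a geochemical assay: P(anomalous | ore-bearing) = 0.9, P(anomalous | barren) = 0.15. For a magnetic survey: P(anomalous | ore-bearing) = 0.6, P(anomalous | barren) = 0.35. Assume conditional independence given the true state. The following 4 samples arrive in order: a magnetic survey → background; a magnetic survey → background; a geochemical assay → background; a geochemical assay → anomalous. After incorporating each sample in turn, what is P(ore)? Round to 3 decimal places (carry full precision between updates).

0.602

After a magnetic survey='background': P(ore) = 0.4·0.8500 / (0.4·0.8500 + 0.65·0.1500) ≈ 0.7771
After a magnetic survey='background': P(ore) = 0.4·0.7771 / (0.4·0.7771 + 0.65·0.2229) ≈ 0.6821
After a geochemical assay='background': P(ore) = 0.1·0.6821 / (0.1·0.6821 + 0.85·0.3179) ≈ 0.2016
After a geochemical assay='anomalous': P(ore) = 0.9·0.2016 / (0.9·0.2016 + 0.15·0.7984) ≈ 0.6024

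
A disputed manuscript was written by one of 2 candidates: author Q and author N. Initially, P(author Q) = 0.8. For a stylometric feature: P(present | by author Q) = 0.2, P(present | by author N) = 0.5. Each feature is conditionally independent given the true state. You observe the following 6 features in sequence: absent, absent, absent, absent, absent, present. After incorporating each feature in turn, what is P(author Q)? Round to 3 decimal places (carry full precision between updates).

After 'absent': P(author Q) = 0.8·0.8000 / (0.8·0.8000 + 0.5·0.2000) ≈ 0.8649
After 'absent': P(author Q) = 0.8·0.8649 / (0.8·0.8649 + 0.5·0.1351) ≈ 0.9110
After 'absent': P(author Q) = 0.8·0.9110 / (0.8·0.9110 + 0.5·0.0890) ≈ 0.9425
After 'absent': P(author Q) = 0.8·0.9425 / (0.8·0.9425 + 0.5·0.0575) ≈ 0.9633
After 'absent': P(author Q) = 0.8·0.9633 / (0.8·0.9633 + 0.5·0.0367) ≈ 0.9767
After 'present': P(author Q) = 0.2·0.9767 / (0.2·0.9767 + 0.5·0.0233) ≈ 0.9437

0.944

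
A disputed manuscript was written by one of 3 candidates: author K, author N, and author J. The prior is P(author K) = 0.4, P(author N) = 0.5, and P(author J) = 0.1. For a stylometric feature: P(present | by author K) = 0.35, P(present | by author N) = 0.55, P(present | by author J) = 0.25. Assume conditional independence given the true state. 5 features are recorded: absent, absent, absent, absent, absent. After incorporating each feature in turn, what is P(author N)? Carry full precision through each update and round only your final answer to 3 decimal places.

0.116

Apply Bayes' rule sequentially, carrying P(author N) forward.
After 'absent': normaliser = 0.65·0.4000 + 0.45·0.5000 + 0.75·0.1000; P(author K) ≈ 0.4643, P(author N) ≈ 0.4018, P(author J) ≈ 0.1339
After 'absent': normaliser = 0.65·0.4643 + 0.45·0.4018 + 0.75·0.1339; P(author K) ≈ 0.5176, P(author N) ≈ 0.3101, P(author J) ≈ 0.1723
After 'absent': normaliser = 0.65·0.5176 + 0.45·0.3101 + 0.75·0.1723; P(author K) ≈ 0.5559, P(author N) ≈ 0.2306, P(author J) ≈ 0.2135
After 'absent': normaliser = 0.65·0.5559 + 0.45·0.2306 + 0.75·0.2135; P(author K) ≈ 0.5779, P(author N) ≈ 0.1660, P(author J) ≈ 0.2561
After 'absent': normaliser = 0.65·0.5779 + 0.45·0.1660 + 0.75·0.2561; P(author K) ≈ 0.5848, P(author N) ≈ 0.1162, P(author J) ≈ 0.2990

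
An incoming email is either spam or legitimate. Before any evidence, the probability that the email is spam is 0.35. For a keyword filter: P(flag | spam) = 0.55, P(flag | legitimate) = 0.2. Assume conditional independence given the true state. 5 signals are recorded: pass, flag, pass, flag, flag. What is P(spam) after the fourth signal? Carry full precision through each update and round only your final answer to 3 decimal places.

0.563

After 'pass': P(spam) = 0.45·0.3500 / (0.45·0.3500 + 0.8·0.6500) ≈ 0.2325
After 'flag': P(spam) = 0.55·0.2325 / (0.55·0.2325 + 0.2·0.7675) ≈ 0.4544
After 'pass': P(spam) = 0.45·0.4544 / (0.45·0.4544 + 0.8·0.5456) ≈ 0.3190
After 'flag': P(spam) = 0.55·0.3190 / (0.55·0.3190 + 0.2·0.6810) ≈ 0.5630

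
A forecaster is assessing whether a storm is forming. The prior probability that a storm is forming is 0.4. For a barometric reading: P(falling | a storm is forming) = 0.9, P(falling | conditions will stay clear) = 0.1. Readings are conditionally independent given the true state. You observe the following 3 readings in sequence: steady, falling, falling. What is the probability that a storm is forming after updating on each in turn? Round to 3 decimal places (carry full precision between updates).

After 'steady': P(storm) = 0.1·0.4000 / (0.1·0.4000 + 0.9·0.6000) ≈ 0.0690
After 'falling': P(storm) = 0.9·0.0690 / (0.9·0.0690 + 0.1·0.9310) ≈ 0.4000
After 'falling': P(storm) = 0.9·0.4000 / (0.9·0.4000 + 0.1·0.6000) ≈ 0.8571

0.857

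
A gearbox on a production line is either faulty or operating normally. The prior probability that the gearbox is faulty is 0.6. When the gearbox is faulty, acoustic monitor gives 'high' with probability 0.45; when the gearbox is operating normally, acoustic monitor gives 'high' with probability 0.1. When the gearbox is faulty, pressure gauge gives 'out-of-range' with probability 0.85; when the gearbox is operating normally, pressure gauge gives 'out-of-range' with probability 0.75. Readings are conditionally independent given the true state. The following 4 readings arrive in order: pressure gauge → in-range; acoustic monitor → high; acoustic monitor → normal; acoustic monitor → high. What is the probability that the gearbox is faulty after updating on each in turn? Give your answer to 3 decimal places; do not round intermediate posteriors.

After pressure gauge='in-range': P(faulty) = 0.15·0.6000 / (0.15·0.6000 + 0.25·0.4000) ≈ 0.4737
After acoustic monitor='high': P(faulty) = 0.45·0.4737 / (0.45·0.4737 + 0.1·0.5263) ≈ 0.8020
After acoustic monitor='normal': P(faulty) = 0.55·0.8020 / (0.55·0.8020 + 0.9·0.1980) ≈ 0.7122
After acoustic monitor='high': P(faulty) = 0.45·0.7122 / (0.45·0.7122 + 0.1·0.2878) ≈ 0.9176

0.918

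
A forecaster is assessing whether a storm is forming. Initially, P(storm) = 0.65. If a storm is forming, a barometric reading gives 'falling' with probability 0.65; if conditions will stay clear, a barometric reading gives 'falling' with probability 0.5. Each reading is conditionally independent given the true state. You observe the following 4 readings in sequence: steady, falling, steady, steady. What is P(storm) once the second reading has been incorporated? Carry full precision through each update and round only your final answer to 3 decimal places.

0.628

After 'steady': P(storm) = 0.35·0.6500 / (0.35·0.6500 + 0.5·0.3500) ≈ 0.5652
After 'falling': P(storm) = 0.65·0.5652 / (0.65·0.5652 + 0.5·0.4348) ≈ 0.6283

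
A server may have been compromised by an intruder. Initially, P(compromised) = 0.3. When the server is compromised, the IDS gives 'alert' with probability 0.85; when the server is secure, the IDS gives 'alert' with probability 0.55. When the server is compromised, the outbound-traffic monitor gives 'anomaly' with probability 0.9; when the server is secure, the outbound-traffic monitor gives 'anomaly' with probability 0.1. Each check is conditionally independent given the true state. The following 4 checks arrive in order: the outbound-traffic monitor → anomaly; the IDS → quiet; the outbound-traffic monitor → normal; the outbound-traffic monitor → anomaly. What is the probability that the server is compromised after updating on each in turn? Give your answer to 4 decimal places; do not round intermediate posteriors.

0.5625

Each posterior becomes the prior for the next update.
After the outbound-traffic monitor='anomaly': P(compromised) = 0.9·0.3000 / (0.9·0.3000 + 0.1·0.7000) ≈ 0.7941
After the IDS='quiet': P(compromised) = 0.15·0.7941 / (0.15·0.7941 + 0.45·0.2059) ≈ 0.5625
After the outbound-traffic monitor='normal': P(compromised) = 0.1·0.5625 / (0.1·0.5625 + 0.9·0.4375) ≈ 0.1250
After the outbound-traffic monitor='anomaly': P(compromised) = 0.9·0.1250 / (0.9·0.1250 + 0.1·0.8750) ≈ 0.5625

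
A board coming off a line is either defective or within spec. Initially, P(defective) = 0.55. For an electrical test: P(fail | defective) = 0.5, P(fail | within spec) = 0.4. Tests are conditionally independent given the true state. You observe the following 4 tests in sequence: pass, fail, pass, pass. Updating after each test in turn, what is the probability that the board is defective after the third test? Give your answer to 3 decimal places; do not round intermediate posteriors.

After 'pass': P(defective) = 0.5·0.5500 / (0.5·0.5500 + 0.6·0.4500) ≈ 0.5046
After 'fail': P(defective) = 0.5·0.5046 / (0.5·0.5046 + 0.4·0.4954) ≈ 0.5601
After 'pass': P(defective) = 0.5·0.5601 / (0.5·0.5601 + 0.6·0.4399) ≈ 0.5148

0.515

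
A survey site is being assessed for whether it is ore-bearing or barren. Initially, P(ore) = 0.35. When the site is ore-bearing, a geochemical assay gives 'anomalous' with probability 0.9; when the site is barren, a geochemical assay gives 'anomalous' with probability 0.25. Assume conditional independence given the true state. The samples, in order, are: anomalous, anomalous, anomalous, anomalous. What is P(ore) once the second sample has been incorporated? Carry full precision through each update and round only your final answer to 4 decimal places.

After 'anomalous': P(ore) = 0.9·0.3500 / (0.9·0.3500 + 0.25·0.6500) ≈ 0.6597
After 'anomalous': P(ore) = 0.9·0.6597 / (0.9·0.6597 + 0.25·0.3403) ≈ 0.8747

0.8747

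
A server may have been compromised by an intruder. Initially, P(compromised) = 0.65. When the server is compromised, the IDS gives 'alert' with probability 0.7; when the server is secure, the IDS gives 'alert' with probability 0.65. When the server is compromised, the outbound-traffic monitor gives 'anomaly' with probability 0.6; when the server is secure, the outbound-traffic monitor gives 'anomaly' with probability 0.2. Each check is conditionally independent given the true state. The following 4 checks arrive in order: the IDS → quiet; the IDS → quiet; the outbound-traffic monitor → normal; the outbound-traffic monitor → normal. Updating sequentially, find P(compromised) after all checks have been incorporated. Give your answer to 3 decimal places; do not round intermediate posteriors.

After the IDS='quiet': P(compromised) = 0.3·0.6500 / (0.3·0.6500 + 0.35·0.3500) ≈ 0.6142
After the IDS='quiet': P(compromised) = 0.3·0.6142 / (0.3·0.6142 + 0.35·0.3858) ≈ 0.5771
After the outbound-traffic monitor='normal': P(compromised) = 0.4·0.5771 / (0.4·0.5771 + 0.8·0.4229) ≈ 0.4055
After the outbound-traffic monitor='normal': P(compromised) = 0.4·0.4055 / (0.4·0.4055 + 0.8·0.5945) ≈ 0.2543

0.254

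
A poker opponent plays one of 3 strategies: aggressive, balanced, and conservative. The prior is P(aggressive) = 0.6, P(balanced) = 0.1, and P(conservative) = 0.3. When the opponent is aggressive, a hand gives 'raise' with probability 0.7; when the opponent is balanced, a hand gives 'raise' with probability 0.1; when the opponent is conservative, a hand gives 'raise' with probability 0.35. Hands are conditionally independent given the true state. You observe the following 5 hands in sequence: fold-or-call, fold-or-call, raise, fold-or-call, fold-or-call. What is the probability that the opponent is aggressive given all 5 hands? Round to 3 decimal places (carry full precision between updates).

After 'fold-or-call': normaliser = 0.3·0.6000 + 0.9·0.1000 + 0.65·0.3000; P(aggressive) ≈ 0.3871, P(balanced) ≈ 0.1935, P(conservative) ≈ 0.4194
After 'fold-or-call': normaliser = 0.3·0.3871 + 0.9·0.1935 + 0.65·0.4194; P(aggressive) ≈ 0.2063, P(balanced) ≈ 0.3095, P(conservative) ≈ 0.4842
After 'raise': normaliser = 0.7·0.2063 + 0.1·0.3095 + 0.35·0.4842; P(aggressive) ≈ 0.4188, P(balanced) ≈ 0.0897, P(conservative) ≈ 0.4915
After 'fold-or-call': normaliser = 0.3·0.4188 + 0.9·0.0897 + 0.65·0.4915; P(aggressive) ≈ 0.2389, P(balanced) ≈ 0.1536, P(conservative) ≈ 0.6075
After 'fold-or-call': normaliser = 0.3·0.2389 + 0.9·0.1536 + 0.65·0.6075; P(aggressive) ≈ 0.1185, P(balanced) ≈ 0.2286, P(conservative) ≈ 0.6529

0.119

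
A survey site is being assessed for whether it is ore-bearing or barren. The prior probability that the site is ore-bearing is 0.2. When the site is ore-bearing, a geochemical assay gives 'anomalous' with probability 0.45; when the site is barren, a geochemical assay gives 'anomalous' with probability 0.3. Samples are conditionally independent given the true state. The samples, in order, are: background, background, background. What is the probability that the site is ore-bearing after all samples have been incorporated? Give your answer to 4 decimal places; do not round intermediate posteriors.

0.1081

After 'background': P(ore) = 0.55·0.2000 / (0.55·0.2000 + 0.7·0.8000) ≈ 0.1642
After 'background': P(ore) = 0.55·0.1642 / (0.55·0.1642 + 0.7·0.8358) ≈ 0.1337
After 'background': P(ore) = 0.55·0.1337 / (0.55·0.1337 + 0.7·0.8663) ≈ 0.1081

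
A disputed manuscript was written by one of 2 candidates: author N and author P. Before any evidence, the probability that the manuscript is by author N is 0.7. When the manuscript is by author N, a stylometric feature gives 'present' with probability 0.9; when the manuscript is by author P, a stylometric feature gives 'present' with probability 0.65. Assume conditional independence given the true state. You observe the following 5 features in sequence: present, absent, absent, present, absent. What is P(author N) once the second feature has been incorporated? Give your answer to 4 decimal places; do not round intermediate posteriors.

0.4800

After 'present': P(author N) = 0.9·0.7000 / (0.9·0.7000 + 0.65·0.3000) ≈ 0.7636
After 'absent': P(author N) = 0.1·0.7636 / (0.1·0.7636 + 0.35·0.2364) ≈ 0.4800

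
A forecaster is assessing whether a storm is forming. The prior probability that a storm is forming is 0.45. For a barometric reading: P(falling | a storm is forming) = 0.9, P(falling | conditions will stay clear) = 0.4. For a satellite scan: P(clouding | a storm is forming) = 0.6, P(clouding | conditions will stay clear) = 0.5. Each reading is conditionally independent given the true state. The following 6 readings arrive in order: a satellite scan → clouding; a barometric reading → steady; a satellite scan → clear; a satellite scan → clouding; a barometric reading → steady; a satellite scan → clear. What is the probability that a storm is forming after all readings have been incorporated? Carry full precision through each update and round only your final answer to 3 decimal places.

0.021

After a satellite scan='clouding': P(storm) = 0.6·0.4500 / (0.6·0.4500 + 0.5·0.5500) ≈ 0.4954
After a barometric reading='steady': P(storm) = 0.1·0.4954 / (0.1·0.4954 + 0.6·0.5046) ≈ 0.1406
After a satellite scan='clear': P(storm) = 0.4·0.1406 / (0.4·0.1406 + 0.5·0.8594) ≈ 0.1158
After a satellite scan='clouding': P(storm) = 0.6·0.1158 / (0.6·0.1158 + 0.5·0.8842) ≈ 0.1358
After a barometric reading='steady': P(storm) = 0.1·0.1358 / (0.1·0.1358 + 0.6·0.8642) ≈ 0.0255
After a satellite scan='clear': P(storm) = 0.4·0.0255 / (0.4·0.0255 + 0.5·0.9745) ≈ 0.0205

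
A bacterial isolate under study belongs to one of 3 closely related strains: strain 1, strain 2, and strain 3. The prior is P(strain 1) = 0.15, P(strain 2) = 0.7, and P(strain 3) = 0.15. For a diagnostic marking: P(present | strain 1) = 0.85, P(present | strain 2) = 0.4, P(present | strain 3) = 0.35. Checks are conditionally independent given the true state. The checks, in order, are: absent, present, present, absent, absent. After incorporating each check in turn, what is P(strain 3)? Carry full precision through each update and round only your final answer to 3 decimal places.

0.170

After 'absent': normaliser = 0.15·0.1500 + 0.6·0.7000 + 0.65·0.1500; P(strain 1) ≈ 0.0417, P(strain 2) ≈ 0.7778, P(strain 3) ≈ 0.1806
After 'present': normaliser = 0.85·0.0417 + 0.4·0.7778 + 0.35·0.1806; P(strain 1) ≈ 0.0864, P(strain 2) ≈ 0.7593, P(strain 3) ≈ 0.1542
After 'present': normaliser = 0.85·0.0864 + 0.4·0.7593 + 0.35·0.1542; P(strain 1) ≈ 0.1704, P(strain 2) ≈ 0.7044, P(strain 3) ≈ 0.1252
After 'absent': normaliser = 0.15·0.1704 + 0.6·0.7044 + 0.65·0.1252; P(strain 1) ≈ 0.0483, P(strain 2) ≈ 0.7981, P(strain 3) ≈ 0.1537
After 'absent': normaliser = 0.15·0.0483 + 0.6·0.7981 + 0.65·0.1537; P(strain 1) ≈ 0.0124, P(strain 2) ≈ 0.8172, P(strain 3) ≈ 0.1705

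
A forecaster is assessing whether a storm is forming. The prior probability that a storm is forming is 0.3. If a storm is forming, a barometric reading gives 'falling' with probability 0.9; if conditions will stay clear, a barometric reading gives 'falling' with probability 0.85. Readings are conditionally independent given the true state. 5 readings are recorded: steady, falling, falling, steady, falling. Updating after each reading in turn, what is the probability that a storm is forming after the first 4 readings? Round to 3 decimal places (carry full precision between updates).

After 'steady': P(storm) = 0.1·0.3000 / (0.1·0.3000 + 0.15·0.7000) ≈ 0.2222
After 'falling': P(storm) = 0.9·0.2222 / (0.9·0.2222 + 0.85·0.7778) ≈ 0.2323
After 'falling': P(storm) = 0.9·0.2323 / (0.9·0.2323 + 0.85·0.7677) ≈ 0.2426
After 'steady': P(storm) = 0.1·0.2426 / (0.1·0.2426 + 0.15·0.7574) ≈ 0.1760

0.176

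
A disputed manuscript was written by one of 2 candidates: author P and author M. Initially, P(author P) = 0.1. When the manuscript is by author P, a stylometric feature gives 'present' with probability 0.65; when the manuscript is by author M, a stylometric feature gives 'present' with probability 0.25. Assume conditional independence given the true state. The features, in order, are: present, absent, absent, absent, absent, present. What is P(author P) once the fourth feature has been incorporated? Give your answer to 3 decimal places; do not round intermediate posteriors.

0.029

After 'present': P(author P) = 0.65·0.1000 / (0.65·0.1000 + 0.25·0.9000) ≈ 0.2241
After 'absent': P(author P) = 0.35·0.2241 / (0.35·0.2241 + 0.75·0.7759) ≈ 0.1188
After 'absent': P(author P) = 0.35·0.1188 / (0.35·0.1188 + 0.75·0.8812) ≈ 0.0592
After 'absent': P(author P) = 0.35·0.0592 / (0.35·0.0592 + 0.75·0.9408) ≈ 0.0285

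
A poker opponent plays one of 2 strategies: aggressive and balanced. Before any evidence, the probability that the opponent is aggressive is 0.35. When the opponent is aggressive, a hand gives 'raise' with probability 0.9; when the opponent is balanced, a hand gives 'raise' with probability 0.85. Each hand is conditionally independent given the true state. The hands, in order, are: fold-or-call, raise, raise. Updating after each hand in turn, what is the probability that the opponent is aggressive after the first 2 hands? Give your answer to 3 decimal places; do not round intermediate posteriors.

After 'fold-or-call': P(aggressive) = 0.1·0.3500 / (0.1·0.3500 + 0.15·0.6500) ≈ 0.2642
After 'raise': P(aggressive) = 0.9·0.2642 / (0.9·0.2642 + 0.85·0.7358) ≈ 0.2754

0.275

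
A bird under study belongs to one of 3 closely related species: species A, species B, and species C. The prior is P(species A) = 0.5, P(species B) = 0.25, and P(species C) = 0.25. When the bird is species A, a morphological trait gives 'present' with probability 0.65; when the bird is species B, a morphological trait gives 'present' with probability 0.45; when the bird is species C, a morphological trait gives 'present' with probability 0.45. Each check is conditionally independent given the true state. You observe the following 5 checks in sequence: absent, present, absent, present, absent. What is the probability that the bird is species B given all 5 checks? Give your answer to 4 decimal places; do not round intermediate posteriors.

0.3252

After 'absent': normaliser = 0.35·0.5000 + 0.55·0.2500 + 0.55·0.2500; P(species A) ≈ 0.3889, P(species B) ≈ 0.3056, P(species C) ≈ 0.3056
After 'present': normaliser = 0.65·0.3889 + 0.45·0.3056 + 0.45·0.3056; P(species A) ≈ 0.4789, P(species B) ≈ 0.2605, P(species C) ≈ 0.2605
After 'absent': normaliser = 0.35·0.4789 + 0.55·0.2605 + 0.55·0.2605; P(species A) ≈ 0.3691, P(species B) ≈ 0.3155, P(species C) ≈ 0.3155
After 'present': normaliser = 0.65·0.3691 + 0.45·0.3155 + 0.45·0.3155; P(species A) ≈ 0.4580, P(species B) ≈ 0.2710, P(species C) ≈ 0.2710
After 'absent': normaliser = 0.35·0.4580 + 0.55·0.2710 + 0.55·0.2710; P(species A) ≈ 0.3497, P(species B) ≈ 0.3252, P(species C) ≈ 0.3252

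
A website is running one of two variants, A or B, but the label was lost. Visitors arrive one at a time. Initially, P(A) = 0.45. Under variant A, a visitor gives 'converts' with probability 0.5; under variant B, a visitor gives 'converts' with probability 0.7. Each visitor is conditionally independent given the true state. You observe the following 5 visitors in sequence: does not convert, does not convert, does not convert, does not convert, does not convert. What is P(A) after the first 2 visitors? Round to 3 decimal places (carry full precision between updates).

0.694

After 'does not convert': P(A) = 0.5·0.4500 / (0.5·0.4500 + 0.3·0.5500) ≈ 0.5769
After 'does not convert': P(A) = 0.5·0.5769 / (0.5·0.5769 + 0.3·0.4231) ≈ 0.6944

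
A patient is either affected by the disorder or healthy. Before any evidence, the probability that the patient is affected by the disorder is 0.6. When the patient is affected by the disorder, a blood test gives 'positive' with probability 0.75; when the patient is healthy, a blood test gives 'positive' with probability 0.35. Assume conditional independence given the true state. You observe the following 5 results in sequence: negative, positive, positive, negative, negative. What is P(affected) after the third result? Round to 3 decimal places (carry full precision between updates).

After 'negative': P(affected) = 0.25·0.6000 / (0.25·0.6000 + 0.65·0.4000) ≈ 0.3659
After 'positive': P(affected) = 0.75·0.3659 / (0.75·0.3659 + 0.35·0.6341) ≈ 0.5528
After 'positive': P(affected) = 0.75·0.5528 / (0.75·0.5528 + 0.35·0.4472) ≈ 0.7260

0.726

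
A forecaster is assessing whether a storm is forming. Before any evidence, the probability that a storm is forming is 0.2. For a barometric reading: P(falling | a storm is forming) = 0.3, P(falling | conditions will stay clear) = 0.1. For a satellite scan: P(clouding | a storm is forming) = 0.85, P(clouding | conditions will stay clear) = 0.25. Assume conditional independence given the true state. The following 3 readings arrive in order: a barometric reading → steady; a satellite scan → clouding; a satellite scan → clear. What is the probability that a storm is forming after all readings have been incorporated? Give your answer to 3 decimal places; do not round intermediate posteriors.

After a barometric reading='steady': P(storm) = 0.7·0.2000 / (0.7·0.2000 + 0.9·0.8000) ≈ 0.1628
After a satellite scan='clouding': P(storm) = 0.85·0.1628 / (0.85·0.1628 + 0.25·0.8372) ≈ 0.3980
After a satellite scan='clear': P(storm) = 0.15·0.3980 / (0.15·0.3980 + 0.75·0.6020) ≈ 0.1168

0.117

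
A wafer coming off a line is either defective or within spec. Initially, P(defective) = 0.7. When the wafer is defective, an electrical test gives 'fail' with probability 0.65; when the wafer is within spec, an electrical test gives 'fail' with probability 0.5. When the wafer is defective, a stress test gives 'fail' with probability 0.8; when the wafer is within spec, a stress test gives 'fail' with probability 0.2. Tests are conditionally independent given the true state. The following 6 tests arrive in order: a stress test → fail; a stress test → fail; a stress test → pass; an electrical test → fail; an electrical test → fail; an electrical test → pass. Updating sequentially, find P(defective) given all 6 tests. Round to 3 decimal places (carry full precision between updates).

After a stress test='fail': P(defective) = 0.8·0.7000 / (0.8·0.7000 + 0.2·0.3000) ≈ 0.9032
After a stress test='fail': P(defective) = 0.8·0.9032 / (0.8·0.9032 + 0.2·0.0968) ≈ 0.9739
After a stress test='pass': P(defective) = 0.2·0.9739 / (0.2·0.9739 + 0.8·0.0261) ≈ 0.9032
After an electrical test='fail': P(defective) = 0.65·0.9032 / (0.65·0.9032 + 0.5·0.0968) ≈ 0.9239
After an electrical test='fail': P(defective) = 0.65·0.9239 / (0.65·0.9239 + 0.5·0.0761) ≈ 0.9404
After an electrical test='pass': P(defective) = 0.35·0.9404 / (0.35·0.9404 + 0.5·0.0596) ≈ 0.9170

0.917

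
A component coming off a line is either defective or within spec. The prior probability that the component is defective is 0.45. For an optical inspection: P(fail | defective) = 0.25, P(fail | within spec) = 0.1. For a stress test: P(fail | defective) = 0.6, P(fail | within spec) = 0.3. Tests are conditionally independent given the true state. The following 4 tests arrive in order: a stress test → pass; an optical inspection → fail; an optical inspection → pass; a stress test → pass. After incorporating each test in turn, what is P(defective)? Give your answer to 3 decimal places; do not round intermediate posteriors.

Each posterior becomes the prior for the next update.
After a stress test='pass': P(defective) = 0.4·0.4500 / (0.4·0.4500 + 0.7·0.5500) ≈ 0.3186
After an optical inspection='fail': P(defective) = 0.25·0.3186 / (0.25·0.3186 + 0.1·0.6814) ≈ 0.5389
After an optical inspection='pass': P(defective) = 0.75·0.5389 / (0.75·0.5389 + 0.9·0.4611) ≈ 0.4934
After a stress test='pass': P(defective) = 0.4·0.4934 / (0.4·0.4934 + 0.7·0.5066) ≈ 0.3576

0.358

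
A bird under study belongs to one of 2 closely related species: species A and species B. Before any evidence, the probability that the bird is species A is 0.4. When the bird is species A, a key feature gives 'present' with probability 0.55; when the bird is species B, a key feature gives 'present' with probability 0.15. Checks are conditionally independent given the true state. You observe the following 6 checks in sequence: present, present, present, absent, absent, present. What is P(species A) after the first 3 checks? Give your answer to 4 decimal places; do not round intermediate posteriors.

0.9705

After 'present': P(species A) = 0.55·0.4000 / (0.55·0.4000 + 0.15·0.6000) ≈ 0.7097
After 'present': P(species A) = 0.55·0.7097 / (0.55·0.7097 + 0.15·0.2903) ≈ 0.8996
After 'present': P(species A) = 0.55·0.8996 / (0.55·0.8996 + 0.15·0.1004) ≈ 0.9705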